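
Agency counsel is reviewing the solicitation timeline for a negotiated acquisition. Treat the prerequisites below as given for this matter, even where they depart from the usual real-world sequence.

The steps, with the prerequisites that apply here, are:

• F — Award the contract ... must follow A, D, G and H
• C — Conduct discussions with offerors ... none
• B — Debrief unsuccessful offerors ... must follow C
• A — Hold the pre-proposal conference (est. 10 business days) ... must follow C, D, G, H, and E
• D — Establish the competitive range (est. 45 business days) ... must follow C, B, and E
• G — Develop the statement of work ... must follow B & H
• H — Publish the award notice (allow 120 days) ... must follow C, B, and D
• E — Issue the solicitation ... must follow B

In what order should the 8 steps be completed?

C, B, E, D, H, G, A, F

C has no prerequisites → C first.
B needed C, now all done → B.
E needed B, now all done → E.
D is the only step now ready → D.
That leaves H as the only ready step → H.
G is the only step now ready → G.
A needed C, D, G, H and E, now all done → A.
F is the only step now ready → F.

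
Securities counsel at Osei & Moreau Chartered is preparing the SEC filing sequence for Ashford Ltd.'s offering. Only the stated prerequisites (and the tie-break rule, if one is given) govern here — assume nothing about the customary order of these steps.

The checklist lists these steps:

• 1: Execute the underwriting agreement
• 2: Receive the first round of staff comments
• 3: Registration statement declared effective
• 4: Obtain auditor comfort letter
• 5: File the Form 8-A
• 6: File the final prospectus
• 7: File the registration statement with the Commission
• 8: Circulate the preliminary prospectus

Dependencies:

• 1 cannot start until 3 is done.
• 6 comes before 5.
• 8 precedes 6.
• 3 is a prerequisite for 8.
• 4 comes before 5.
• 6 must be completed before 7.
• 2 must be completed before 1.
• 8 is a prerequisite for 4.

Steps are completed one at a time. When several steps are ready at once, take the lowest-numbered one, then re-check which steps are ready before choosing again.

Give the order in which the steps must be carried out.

2 and 3 have no prerequisites; 2 has the earlier label, so 2 is first.
Next only 3 has its prerequisites met → 3.
Now 1 and 8 have their prerequisites met. 1 has the earlier label, so 1 next.
8 needed 3, now all done → 8.
4 and 6 are both available; 4 has the earlier label → 4.
6 needed 8, now all done → 6.
Ready: 5 and 7. 5 has the earlier label → 5.
Next only 7 has its prerequisites met → 7.

2 3 1 8 4 6 5 7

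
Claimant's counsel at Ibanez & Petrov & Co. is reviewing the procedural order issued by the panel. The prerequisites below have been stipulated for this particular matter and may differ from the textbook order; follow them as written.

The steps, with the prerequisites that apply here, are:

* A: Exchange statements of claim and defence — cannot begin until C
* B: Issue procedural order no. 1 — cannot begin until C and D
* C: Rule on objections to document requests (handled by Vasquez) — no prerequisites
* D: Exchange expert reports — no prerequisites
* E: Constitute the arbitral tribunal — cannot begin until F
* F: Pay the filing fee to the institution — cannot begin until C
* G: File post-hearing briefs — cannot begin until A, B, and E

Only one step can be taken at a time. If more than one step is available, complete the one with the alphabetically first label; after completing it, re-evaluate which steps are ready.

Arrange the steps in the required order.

C and D have no prerequisites; C has the earlier label, so C is first.
Now A, D and F have their prerequisites met. A has the earlier label, so A next.
D and F are both available; D has the earlier label → D.
Ready: B and F. B has the earlier label → B.
Next only F has its prerequisites met → F.
E needed F, now all done → E.
Next only G has its prerequisites met → G.

C, A, D, B, F, E, G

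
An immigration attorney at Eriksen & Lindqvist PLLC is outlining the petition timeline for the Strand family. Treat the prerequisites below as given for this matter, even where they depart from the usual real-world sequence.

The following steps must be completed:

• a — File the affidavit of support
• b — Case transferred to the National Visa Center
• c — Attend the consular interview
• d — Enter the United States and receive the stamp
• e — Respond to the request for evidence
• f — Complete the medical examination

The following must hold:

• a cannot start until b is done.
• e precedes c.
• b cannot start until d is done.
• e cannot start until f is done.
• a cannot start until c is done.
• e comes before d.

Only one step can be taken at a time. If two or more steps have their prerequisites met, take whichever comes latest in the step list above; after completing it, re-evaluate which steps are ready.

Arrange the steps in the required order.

f, e, d, c, b, a

Only f has no prerequisites, so it is first.
e is the only step now ready → e.
Now d and c have their prerequisites met. d is listed later, so d next.
c and b are both available; c is listed later → c.
b needed d, now all done → b.
a needed c and b, now all done → a.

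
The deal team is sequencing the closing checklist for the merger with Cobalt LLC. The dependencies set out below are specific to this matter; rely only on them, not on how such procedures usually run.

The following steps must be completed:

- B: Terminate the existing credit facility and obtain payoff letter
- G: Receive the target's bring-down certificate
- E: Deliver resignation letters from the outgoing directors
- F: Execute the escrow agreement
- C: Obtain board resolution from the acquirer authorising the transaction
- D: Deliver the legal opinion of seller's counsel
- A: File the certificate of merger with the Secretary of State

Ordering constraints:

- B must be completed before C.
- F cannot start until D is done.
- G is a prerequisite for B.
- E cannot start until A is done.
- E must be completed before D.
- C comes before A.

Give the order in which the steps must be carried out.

G, B, C, A, E, D, F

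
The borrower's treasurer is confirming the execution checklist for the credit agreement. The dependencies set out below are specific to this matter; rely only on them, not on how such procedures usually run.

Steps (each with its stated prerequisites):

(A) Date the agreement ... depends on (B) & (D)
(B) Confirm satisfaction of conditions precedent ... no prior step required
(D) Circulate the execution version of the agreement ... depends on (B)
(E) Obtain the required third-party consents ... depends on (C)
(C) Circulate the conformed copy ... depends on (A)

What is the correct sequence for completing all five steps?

(B), (D), (A), (C), (E)

Only (B) has no prerequisites, so it is first.
Next only (D) has its prerequisites met → (D).
(A) needed (B) and (D), now all done → (A).
That leaves (C) as the only ready step → (C).
(E) needed (C), now all done → (E).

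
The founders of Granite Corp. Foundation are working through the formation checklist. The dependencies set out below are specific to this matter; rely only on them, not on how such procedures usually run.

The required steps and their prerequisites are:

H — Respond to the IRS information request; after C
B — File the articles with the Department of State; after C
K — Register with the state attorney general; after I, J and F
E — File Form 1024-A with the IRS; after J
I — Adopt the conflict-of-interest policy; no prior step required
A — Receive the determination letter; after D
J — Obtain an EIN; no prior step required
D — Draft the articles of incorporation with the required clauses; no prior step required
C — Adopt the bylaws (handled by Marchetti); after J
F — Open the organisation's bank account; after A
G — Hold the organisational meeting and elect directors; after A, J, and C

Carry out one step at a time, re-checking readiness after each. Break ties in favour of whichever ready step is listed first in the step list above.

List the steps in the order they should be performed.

I J E D A C H B F K G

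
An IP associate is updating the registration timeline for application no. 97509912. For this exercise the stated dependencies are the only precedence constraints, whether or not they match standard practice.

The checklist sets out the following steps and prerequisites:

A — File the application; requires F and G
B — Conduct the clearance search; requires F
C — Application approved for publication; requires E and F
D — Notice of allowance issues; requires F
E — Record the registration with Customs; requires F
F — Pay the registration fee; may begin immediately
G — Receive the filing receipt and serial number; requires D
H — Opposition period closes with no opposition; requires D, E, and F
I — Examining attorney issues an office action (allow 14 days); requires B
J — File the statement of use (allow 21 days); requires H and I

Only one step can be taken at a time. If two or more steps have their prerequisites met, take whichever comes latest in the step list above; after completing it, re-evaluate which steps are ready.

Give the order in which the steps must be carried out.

F → E → D → H → G → C → B → I → J → A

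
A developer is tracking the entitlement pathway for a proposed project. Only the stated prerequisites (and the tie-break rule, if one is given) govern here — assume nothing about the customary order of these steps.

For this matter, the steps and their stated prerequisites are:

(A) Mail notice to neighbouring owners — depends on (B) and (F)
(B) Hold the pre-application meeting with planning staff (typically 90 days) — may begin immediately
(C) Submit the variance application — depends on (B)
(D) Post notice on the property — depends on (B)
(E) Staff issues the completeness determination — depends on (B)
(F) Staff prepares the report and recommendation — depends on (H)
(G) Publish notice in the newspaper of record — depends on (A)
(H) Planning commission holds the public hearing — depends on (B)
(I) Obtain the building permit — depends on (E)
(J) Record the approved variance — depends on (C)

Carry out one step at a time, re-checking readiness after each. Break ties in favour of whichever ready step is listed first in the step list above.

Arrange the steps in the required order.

(B) is the only step with nothing outstanding, so it goes first.
Ready: (C), (D), (E) and (H). (C) is listed earlier → (C).
Ready: (D), (E), (H) and (J). (D) is listed earlier → (D).
Ready: (E), (H) and (J). (E) is listed earlier → (E).
(I) now also ready, so the ready set is {(H), (I), (J)}; (H) is listed earlier → (H).
(F) now also ready, so the ready set is {(F), (I), (J)}; (F) is listed earlier → (F).
Ready: (A), (I) and (J). (A) is listed earlier → (A).
Now (G), (I) and (J) have their prerequisites met. (G) is listed earlier, so (G) next.
Ready: (I) and (J). (I) is listed earlier → (I).
That leaves (J) as the only ready step → (J).

(B), (C), (D), (E), (H), (F), (A), (G), (I), (J)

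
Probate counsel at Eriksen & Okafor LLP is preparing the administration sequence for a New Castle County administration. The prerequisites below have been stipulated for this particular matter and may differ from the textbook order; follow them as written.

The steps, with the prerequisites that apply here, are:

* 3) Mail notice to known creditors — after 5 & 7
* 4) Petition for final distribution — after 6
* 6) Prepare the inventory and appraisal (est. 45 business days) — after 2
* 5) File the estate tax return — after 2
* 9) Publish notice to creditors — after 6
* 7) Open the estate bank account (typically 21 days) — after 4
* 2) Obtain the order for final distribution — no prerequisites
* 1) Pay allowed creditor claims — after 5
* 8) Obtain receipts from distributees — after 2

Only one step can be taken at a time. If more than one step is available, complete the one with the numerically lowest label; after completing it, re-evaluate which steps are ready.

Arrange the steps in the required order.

2, 5, 1, 6, 4, 7, 3, 8, 9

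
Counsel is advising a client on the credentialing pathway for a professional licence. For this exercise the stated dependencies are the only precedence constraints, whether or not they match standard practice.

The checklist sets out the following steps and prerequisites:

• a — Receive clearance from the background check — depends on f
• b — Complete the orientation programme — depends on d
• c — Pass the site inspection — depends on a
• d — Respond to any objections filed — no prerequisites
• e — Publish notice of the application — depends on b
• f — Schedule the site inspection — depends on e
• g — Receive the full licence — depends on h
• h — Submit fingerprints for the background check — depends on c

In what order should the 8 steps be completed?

d has no prerequisites → d first.
b is the only step now ready → b.
That leaves e as the only ready step → e.
f is the only step now ready → f.
a is the only step now ready → a.
c is the only step now ready → c.
That leaves h as the only ready step → h.
Next only g has its prerequisites met → g.

d → b → e → f → a → c → h → g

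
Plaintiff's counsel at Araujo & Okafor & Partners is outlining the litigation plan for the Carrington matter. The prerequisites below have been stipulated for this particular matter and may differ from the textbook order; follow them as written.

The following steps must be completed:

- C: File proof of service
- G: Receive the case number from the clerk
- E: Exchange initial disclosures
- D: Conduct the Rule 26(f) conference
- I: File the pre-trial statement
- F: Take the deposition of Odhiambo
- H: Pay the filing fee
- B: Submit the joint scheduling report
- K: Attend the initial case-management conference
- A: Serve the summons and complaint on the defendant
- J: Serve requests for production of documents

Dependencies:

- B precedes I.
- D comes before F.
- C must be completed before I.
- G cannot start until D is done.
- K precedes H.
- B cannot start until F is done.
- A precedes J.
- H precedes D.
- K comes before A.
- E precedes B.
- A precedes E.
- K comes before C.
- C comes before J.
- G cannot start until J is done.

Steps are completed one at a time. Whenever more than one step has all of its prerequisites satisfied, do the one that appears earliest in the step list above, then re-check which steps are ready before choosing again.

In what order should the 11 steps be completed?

K → C → H → D → F → A → E → B → I → J → G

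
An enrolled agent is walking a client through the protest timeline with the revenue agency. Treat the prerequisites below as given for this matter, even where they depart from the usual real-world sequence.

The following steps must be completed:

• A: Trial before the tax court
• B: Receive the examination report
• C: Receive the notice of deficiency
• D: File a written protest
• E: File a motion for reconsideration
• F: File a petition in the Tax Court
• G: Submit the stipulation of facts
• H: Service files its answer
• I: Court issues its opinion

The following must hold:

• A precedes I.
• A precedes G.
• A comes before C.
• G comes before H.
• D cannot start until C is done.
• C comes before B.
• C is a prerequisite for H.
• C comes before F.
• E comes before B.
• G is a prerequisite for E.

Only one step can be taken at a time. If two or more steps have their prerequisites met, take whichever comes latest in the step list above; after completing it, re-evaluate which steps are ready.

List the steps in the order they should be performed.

A → I → G → E → C → H → F → D → B

A is the only step with nothing outstanding, so it goes first.
Ready: I, G and C. I is listed later → I.
G and C are both available; G is listed later → G.
E now also ready, so the ready set is {E, C}; E is listed later → E.
C needed A, now all done → C.
Ready: H, F, D and B. H is listed later → H.
Now F, D and B have their prerequisites met. F is listed later, so F next.
D and B are both available; D is listed later → D.
B is the only step now ready → B.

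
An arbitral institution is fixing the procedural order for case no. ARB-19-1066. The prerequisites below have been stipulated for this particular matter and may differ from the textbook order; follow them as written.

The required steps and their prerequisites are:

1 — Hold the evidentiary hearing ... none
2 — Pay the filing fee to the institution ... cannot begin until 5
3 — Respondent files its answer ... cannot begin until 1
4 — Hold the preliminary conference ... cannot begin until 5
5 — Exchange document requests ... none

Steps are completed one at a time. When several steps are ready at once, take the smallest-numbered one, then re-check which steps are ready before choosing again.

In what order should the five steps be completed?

1 3 5 2 4

1 and 5 have no prerequisites; 1 has the earlier label, so 1 is first.
3 and 5 are both available; 3 has the earlier label → 3.
Next only 5 has its prerequisites met → 5.
Ready: 2 and 4. 2 has the earlier label → 2.
That leaves 4 as the only ready step → 4.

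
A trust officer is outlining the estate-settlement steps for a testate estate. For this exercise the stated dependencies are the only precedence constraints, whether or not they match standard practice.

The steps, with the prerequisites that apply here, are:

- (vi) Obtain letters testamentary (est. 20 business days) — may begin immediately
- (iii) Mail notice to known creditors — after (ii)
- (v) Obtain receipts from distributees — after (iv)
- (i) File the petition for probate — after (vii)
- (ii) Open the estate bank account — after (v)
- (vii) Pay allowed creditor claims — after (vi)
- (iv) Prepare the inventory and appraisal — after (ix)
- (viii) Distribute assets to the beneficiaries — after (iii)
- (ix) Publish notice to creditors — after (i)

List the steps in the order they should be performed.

(vi) is the only step with nothing outstanding, so it goes first.
(vii) needed (vi), now all done → (vii).
That leaves (i) as the only ready step → (i).
(ix) is the only step now ready → (ix).
That leaves (iv) as the only ready step → (iv).
(v) needed (iv), now all done → (v).
(ii) is the only step now ready → (ii).
Next only (iii) has its prerequisites met → (iii).
Next only (viii) has its prerequisites met → (viii).

(vi), (vii), (i), (ix), (iv), (v), (ii), (iii), (viii)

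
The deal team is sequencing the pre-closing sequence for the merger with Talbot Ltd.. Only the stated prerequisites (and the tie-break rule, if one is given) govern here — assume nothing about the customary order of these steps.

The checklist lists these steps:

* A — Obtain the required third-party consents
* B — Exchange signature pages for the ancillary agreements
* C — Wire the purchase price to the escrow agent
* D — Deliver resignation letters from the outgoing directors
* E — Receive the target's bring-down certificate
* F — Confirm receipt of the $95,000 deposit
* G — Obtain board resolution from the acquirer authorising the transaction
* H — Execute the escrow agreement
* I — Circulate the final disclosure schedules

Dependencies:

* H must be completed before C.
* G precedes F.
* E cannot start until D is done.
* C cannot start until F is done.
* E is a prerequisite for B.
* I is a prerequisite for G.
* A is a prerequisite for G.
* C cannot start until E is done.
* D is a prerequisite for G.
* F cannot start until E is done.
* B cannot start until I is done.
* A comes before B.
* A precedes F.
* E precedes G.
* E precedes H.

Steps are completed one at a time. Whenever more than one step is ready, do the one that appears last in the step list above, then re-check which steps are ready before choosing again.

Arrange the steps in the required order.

I D E H A G F C B

Nothing is required for I, D and A. I is listed later → I first.
Ready: D and A. D is listed later → D.
Now E and A have their prerequisites met. E is listed later, so E next.
H and A are both available; H is listed later → H.
A is the only step now ready → A.
Ready: G and B. G is listed later → G.
Now F and B have their prerequisites met. F is listed later, so F next.
C now also ready, so the ready set is {C, B}; C is listed later → C.
B needed I, E and A, now all done → B.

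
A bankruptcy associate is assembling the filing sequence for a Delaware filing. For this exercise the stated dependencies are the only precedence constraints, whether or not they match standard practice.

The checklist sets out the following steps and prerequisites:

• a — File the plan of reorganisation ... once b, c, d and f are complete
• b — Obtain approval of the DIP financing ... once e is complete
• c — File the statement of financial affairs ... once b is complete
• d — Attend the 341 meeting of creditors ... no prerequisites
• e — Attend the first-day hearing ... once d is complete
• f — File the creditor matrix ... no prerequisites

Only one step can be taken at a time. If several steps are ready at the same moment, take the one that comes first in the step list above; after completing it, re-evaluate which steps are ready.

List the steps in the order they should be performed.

d → e → b → c → f → a

Nothing is required for d and f. d is listed earlier → d first.
Ready: e and f. e is listed earlier → e.
Ready: b and f. b is listed earlier → b.
c now also ready, so the ready set is {c, f}; c is listed earlier → c.
Next only f has its prerequisites met → f.
a needed b, c, d and f, now all done → a.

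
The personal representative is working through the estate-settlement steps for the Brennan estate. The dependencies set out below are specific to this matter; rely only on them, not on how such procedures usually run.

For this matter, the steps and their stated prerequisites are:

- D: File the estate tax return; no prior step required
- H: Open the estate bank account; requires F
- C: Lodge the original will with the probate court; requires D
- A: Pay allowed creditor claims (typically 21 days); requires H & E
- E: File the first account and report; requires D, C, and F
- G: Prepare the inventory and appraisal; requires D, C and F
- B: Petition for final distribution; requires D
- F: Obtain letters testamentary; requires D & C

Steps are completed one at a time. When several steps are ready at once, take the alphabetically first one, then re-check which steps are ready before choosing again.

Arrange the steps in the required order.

D B C F E G H A

Only D has no prerequisites, so it is first.
B and C are both available; B has the earlier label → B.
C is the only step now ready → C.
F needed C and D, now all done → F.
Ready: E, G and H. E has the earlier label → E.
Now G and H have their prerequisites met. G has the earlier label, so G next.
H needed F, now all done → H.
A needed E and H, now all done → A.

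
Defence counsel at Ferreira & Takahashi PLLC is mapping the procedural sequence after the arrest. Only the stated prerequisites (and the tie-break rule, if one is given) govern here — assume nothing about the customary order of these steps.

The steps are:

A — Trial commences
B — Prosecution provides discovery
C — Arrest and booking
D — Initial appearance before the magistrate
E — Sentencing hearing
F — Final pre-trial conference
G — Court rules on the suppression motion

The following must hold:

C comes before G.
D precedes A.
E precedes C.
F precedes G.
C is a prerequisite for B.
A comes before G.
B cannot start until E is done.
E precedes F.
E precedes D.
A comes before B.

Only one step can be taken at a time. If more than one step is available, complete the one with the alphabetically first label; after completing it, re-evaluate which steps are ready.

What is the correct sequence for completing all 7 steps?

E, C, D, A, B, F, G

Only E has no prerequisites, so it is first.
Now C, D and F have their prerequisites met. C has the earlier label, so C next.
Now D and F have their prerequisites met. D has the earlier label, so D next.
Now A and F have their prerequisites met. A has the earlier label, so A next.
Ready: B and F. B has the earlier label → B.
That leaves F as the only ready step → F.
G needed A, C and F, now all done → G.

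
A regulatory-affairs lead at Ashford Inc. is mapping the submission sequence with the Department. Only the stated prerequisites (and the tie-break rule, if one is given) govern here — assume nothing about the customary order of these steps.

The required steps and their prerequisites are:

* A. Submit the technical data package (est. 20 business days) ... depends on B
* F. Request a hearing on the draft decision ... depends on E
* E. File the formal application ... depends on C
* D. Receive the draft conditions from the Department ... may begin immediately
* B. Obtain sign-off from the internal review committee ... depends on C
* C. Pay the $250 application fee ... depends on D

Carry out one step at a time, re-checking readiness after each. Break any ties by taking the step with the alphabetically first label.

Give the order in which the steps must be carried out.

D C B A E F

Only D has no prerequisites, so it is first.
Next only C has its prerequisites met → C.
Ready: B and E. B has the earlier label → B.
Ready: A and E. A has the earlier label → A.
E needed C, now all done → E.
That leaves F as the only ready step → F.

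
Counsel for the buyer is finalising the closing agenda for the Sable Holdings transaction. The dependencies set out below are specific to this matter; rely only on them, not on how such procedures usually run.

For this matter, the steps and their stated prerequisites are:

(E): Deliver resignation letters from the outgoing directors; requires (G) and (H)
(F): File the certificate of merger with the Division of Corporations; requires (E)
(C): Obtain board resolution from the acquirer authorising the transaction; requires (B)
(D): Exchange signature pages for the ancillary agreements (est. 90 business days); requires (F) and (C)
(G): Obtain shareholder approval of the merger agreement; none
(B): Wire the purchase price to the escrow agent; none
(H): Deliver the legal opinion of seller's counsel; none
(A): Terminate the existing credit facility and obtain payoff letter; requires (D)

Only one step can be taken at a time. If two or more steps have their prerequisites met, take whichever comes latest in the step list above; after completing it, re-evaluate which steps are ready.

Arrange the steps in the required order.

(H), (B), (G), (C), (E), (F), (D), (A)

(H), (B) and (G) have no prerequisites; (H) is listed later, so (H) is first.
(B) and (G) are both available; (B) is listed later → (B).
Ready: (G) and (C). (G) is listed later → (G).
(E) now also ready, so the ready set is {(C), (E)}; (C) is listed later → (C).
Next only (E) has its prerequisites met → (E).
(F) is the only step now ready → (F).
(D) needed (C) and (F), now all done → (D).
(A) needed (D), now all done → (A).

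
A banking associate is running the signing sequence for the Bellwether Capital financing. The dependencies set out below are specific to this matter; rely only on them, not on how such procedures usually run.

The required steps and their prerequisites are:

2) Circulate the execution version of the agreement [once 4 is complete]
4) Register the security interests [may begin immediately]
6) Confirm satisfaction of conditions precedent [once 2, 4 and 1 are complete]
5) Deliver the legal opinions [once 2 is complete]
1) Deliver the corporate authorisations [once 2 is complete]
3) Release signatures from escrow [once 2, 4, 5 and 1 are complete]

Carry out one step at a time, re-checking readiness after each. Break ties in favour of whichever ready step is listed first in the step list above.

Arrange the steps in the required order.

4 has no prerequisites → 4 first.
2 needed 4, now all done → 2.
Now 5 and 1 have their prerequisites met. 5 is listed earlier, so 5 next.
Next only 1 has its prerequisites met → 1.
6 and 3 are both available; 6 is listed earlier → 6.
3 needed 2, 4, 5 and 1, now all done → 3.

4, 2, 5, 1, 6, 3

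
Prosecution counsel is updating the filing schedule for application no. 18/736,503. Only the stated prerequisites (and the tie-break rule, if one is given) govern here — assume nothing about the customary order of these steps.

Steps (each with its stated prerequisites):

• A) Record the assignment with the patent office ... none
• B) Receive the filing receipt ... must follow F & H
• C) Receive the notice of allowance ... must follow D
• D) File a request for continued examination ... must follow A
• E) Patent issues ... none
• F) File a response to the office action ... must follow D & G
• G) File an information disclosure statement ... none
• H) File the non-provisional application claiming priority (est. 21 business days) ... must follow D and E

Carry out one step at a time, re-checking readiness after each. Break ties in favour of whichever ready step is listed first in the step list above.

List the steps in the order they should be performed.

A D C E G F H B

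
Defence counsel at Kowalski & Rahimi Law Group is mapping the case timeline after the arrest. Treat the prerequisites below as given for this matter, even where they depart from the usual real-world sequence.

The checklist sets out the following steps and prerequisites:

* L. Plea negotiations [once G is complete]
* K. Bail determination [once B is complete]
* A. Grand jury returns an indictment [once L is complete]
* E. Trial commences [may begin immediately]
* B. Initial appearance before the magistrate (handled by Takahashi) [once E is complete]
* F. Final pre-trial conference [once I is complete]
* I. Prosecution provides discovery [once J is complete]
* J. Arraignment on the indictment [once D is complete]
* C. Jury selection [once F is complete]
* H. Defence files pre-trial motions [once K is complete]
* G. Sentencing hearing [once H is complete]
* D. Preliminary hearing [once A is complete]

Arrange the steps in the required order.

E → B → K → H → G → L → A → D → J → I → F → C

Only E has no prerequisites, so it is first.
B needed E, now all done → B.
That leaves K as the only ready step → K.
That leaves H as the only ready step → H.
Next only G has its prerequisites met → G.
L needed G, now all done → L.
A needed L, now all done → A.
D needed A, now all done → D.
That leaves J as the only ready step → J.
I needed J, now all done → I.
That leaves F as the only ready step → F.
That leaves C as the only ready step → C.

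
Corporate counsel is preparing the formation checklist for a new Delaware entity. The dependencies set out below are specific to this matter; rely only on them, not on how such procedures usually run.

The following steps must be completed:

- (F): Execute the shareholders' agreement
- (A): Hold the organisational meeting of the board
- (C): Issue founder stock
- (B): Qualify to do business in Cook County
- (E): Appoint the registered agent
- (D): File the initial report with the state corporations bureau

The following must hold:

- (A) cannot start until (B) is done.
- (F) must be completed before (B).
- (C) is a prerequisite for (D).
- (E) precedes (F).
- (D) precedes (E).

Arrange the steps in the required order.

(C) (D) (E) (F) (B) (A)

Only (C) has no prerequisites, so it is first.
That leaves (D) as the only ready step → (D).
(E) is the only step now ready → (E).
(F) needed (E), now all done → (F).
(B) needed (F), now all done → (B).
Next only (A) has its prerequisites met → (A).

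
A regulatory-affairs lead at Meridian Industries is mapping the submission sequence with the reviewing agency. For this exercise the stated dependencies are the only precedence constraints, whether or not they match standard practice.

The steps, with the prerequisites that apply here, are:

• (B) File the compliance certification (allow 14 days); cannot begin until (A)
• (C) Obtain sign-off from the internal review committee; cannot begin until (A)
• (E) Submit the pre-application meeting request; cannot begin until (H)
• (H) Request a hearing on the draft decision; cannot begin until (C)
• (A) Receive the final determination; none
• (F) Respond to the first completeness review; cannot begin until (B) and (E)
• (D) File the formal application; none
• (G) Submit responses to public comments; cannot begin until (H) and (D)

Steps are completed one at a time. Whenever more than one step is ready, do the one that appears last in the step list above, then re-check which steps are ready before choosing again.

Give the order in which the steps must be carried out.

(D) → (A) → (C) → (H) → (G) → (E) → (B) → (F)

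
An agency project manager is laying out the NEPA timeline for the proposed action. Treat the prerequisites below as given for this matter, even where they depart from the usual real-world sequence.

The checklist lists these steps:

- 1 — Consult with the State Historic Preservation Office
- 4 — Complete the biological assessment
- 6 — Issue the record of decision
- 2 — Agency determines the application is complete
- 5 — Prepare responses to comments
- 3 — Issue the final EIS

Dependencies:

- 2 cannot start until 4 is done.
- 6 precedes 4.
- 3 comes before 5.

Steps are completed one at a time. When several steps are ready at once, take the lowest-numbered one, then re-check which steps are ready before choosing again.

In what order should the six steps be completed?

1, 3 and 6 have no prerequisites; 1 has the earlier label, so 1 is first.
Ready: 3 and 6. 3 has the earlier label → 3.
5 now also ready, so the ready set is {5, 6}; 5 has the earlier label → 5.
Next only 6 has its prerequisites met → 6.
That leaves 4 as the only ready step → 4.
Next only 2 has its prerequisites met → 2.

1, 3, 5, 6, 4, 2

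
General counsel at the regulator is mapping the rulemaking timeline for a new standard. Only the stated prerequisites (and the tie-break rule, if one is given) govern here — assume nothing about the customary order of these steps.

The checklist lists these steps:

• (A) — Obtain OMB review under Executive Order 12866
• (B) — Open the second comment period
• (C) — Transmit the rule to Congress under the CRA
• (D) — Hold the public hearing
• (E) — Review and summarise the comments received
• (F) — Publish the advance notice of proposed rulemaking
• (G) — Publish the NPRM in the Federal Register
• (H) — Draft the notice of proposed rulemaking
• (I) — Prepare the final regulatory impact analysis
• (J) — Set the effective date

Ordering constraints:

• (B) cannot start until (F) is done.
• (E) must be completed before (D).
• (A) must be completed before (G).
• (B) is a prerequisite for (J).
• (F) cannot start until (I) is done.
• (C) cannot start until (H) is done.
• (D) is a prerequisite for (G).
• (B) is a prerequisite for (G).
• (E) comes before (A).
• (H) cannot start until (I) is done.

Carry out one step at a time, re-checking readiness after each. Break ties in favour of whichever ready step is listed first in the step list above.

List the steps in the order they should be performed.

(E) (A) (D) (I) (F) (B) (G) (H) (C) (J)

Nothing is required for (E) and (I). (E) is listed earlier → (E) first.
Ready: (A), (D) and (I). (A) is listed earlier → (A).
Ready: (D) and (I). (D) is listed earlier → (D).
(I) is the only step now ready → (I).
Ready: (F) and (H). (F) is listed earlier → (F).
Ready: (B) and (H). (B) is listed earlier → (B).
(G), (H) and (J) are all available; (G) is listed earlier → (G).
Now (H) and (J) have their prerequisites met. (H) is listed earlier, so (H) next.
(C) now also ready, so the ready set is {(C), (J)}; (C) is listed earlier → (C).
(J) needed (B), now all done → (J).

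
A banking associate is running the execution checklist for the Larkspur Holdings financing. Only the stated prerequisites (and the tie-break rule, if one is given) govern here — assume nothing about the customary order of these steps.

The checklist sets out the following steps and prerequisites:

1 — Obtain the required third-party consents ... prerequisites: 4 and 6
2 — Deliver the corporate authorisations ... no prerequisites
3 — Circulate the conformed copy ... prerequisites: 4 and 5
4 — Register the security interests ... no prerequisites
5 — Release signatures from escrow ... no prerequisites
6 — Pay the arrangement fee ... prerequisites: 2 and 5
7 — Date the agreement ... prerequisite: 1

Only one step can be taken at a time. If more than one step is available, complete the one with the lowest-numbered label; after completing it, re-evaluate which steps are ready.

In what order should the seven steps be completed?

2, 4, 5, 3, 6, 1, 7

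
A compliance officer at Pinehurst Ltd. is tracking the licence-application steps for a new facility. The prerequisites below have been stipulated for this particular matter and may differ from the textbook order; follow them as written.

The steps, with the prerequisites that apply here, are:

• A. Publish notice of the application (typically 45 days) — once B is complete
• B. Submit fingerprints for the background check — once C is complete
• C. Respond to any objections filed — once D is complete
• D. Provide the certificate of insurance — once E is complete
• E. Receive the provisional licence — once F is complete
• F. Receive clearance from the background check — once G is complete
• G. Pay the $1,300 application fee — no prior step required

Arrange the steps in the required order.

G, F, E, D, C, B, A

G is the only step with nothing outstanding, so it goes first.
That leaves F as the only ready step → F.
Next only E has its prerequisites met → E.
D needed E, now all done → D.
That leaves C as the only ready step → C.
B is the only step now ready → B.
Next only A has its prerequisites met → A.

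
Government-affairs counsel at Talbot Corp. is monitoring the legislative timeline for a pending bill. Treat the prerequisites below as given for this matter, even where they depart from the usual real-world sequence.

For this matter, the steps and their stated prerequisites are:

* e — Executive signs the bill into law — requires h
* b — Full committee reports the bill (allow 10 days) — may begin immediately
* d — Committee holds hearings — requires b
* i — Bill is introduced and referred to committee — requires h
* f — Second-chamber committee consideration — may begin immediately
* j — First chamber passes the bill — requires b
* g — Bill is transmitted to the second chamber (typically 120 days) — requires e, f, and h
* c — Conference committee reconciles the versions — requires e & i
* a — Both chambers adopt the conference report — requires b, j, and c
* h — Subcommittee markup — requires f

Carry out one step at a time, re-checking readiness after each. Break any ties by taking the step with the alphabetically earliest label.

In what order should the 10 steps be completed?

b, d, f, h, e, g, i, c, j, a

Nothing is required for b and f. b has the earlier label → b first.
d and j now also ready, so the ready set is {d, f, j}; d has the earlier label → d.
Now f and j have their prerequisites met. f has the earlier label, so f next.
Ready: h and j. h has the earlier label → h.
e, i and j are all available; e has the earlier label → e.
g now also ready, so the ready set is {g, i, j}; g has the earlier label → g.
Now i and j have their prerequisites met. i has the earlier label, so i next.
Now c and j have their prerequisites met. c has the earlier label, so c next.
That leaves j as the only ready step → j.
a needed b, c and j, now all done → a.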